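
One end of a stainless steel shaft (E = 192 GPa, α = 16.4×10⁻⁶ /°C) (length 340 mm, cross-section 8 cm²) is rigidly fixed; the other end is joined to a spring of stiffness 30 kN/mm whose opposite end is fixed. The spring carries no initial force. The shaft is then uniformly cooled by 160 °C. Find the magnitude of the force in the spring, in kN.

P ≈ 25.1 kN

If the spring were absent the shaft would shorten by αΔT L = 16.4×10⁻⁶ × 160 × 340 = 0.8922 mm.
Let P be the tensile force in the spring. The shaft extends elastically by PL/(AE) and the spring stretches by P/k; together these equal δ_free.
So P = δ_free / [L/(AE) + 1/k] = 0.8922 / [ 340/(800×192×10³) + 1/(30×10³) ].
P = 0.8922 / 3.555×10⁻⁵ = 25100 N.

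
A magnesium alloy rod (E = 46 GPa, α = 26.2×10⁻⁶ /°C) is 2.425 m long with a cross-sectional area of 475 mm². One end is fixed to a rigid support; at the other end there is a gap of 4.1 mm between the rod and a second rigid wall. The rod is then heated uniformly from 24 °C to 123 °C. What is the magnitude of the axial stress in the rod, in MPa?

If the wall were absent the rod would grow by αΔT L = 26.2×10⁻⁶ × 99 × 2425 = 6.29 mm.
This exceeds the 4.1 mm gap, so the wall pushes back. The portion of expansion that must be recovered elastically is δ_free − gap = 6.29 − 4.1 = 2.19 mm.
That suppressed elongation corresponds to σ = E·Δ/L = 46×10³ × 2.19/2425 = 41.54 MPa.

σ ≈ 41.5 MPa (compressive)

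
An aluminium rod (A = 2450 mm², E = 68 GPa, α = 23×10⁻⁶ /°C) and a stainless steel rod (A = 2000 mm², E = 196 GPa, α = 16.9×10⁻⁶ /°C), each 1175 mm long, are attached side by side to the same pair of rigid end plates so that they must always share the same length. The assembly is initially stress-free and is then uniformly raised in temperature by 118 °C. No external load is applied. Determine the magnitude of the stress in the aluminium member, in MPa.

The aluminium has the larger α, so on heating it would change length more than the stainless steel if both were free. The rigid plates force a common final length, so the aluminium is put into compression and the stainless steel into tension, with equal and opposite forces P (no external load).
Equating the net (thermal + elastic) strains gives |α₁ − α₂|·ΔT = P·[1/(A₁E₁) + 1/(A₂E₂)].
|α₁ − α₂|·ΔT = 6.1×10⁻⁶ × 118 = 0.0007198.
1/(A₁E₁) + 1/(A₂E₂) = 1/(2450×68×10³) + 1/(2000×196×10³) = 8.553×10⁻⁹ N⁻¹.
So P = 0.0007198 / 8.553×10⁻⁹ = 84.15 kN.
σ_{aluminium} = P/A₁ = 84150/2450 = 34.35 MPa, compressive.

σ ≈ 34.3 MPa (compressive)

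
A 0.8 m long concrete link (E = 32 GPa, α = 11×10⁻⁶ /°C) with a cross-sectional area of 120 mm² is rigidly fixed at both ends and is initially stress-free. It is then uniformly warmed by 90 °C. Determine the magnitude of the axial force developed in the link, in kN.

P ≈ 3.8 kN (compressive)

With zero net strain, σ = E·αΔT = 32 GPa × 11×10⁻⁶ × 90 = 31.68 MPa.
Axial force P = σA = 31.68 × 120 = 3802 N = 3.802 kN, compressive.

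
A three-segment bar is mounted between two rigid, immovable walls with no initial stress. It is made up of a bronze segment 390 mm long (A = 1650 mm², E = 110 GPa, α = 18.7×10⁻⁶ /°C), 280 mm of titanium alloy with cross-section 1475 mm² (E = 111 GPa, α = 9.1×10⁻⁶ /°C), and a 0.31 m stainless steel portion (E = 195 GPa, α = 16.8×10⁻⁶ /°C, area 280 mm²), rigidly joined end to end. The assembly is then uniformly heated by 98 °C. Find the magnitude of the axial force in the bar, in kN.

With the walls removed the bar would change length by δ_free = Σ αᵢΔT Lᵢ = 18.7×10⁻⁶×98×390 + 9.1×10⁻⁶×98×280 + 16.8×10⁻⁶×98×310 = 1.475 mm.
The rigid supports impose zero overall length change; the single axial force P common to all segments must satisfy P Σ Lᵢ/(AᵢEᵢ) = δ_free.
The series flexibility is Σ Lᵢ/(AᵢEᵢ) = 390/(1650×110×10³) + 280/(1475×111×10³) + 310/(280×195×10³) = 9.537×10⁻⁶ mm/N.
P = 1.475 / 9.537×10⁻⁶ = 154600 N = 154.6 kN, compressive.

P ≈ 155 kN (compressive)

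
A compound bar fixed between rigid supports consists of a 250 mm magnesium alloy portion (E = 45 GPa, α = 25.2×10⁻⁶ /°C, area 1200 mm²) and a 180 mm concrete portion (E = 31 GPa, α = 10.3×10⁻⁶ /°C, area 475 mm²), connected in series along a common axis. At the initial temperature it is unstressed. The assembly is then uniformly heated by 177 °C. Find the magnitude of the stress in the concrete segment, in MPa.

σ ≈ 180 MPa (compressive)

Free thermal expansion of the whole bar: Σ αᵢΔT Lᵢ = 25.2×10⁻⁶×177×250 + 10.3×10⁻⁶×177×180 = 1.443 mm.
The walls prevent any net length change, so an axial force P (same in every segment) develops. Compatibility: P · Σ Lᵢ/(AᵢEᵢ) = δ_free.
Σ Lᵢ/(AᵢEᵢ) = 250/(1200×45×10³) + 180/(475×31×10³) = 1.685×10⁻⁵ mm/N.
So P = 1.443 / 1.685×10⁻⁵ = 85.63 kN, compressive.
σ_{concrete} = P / A = 85630 / 475 = 180.3 MPa.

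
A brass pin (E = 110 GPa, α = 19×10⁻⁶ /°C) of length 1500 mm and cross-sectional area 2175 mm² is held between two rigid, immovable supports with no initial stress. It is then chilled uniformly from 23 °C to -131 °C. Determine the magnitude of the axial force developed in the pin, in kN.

P ≈ 700 kN (tensile)

The ends cannot move, so σ = EαΔT = 110×10³ × 19×10⁻⁶ × 154 = 321.9 MPa.
Axial force P = σA = 321.9 × 2175 = 700000 N = 700 kN, tensile.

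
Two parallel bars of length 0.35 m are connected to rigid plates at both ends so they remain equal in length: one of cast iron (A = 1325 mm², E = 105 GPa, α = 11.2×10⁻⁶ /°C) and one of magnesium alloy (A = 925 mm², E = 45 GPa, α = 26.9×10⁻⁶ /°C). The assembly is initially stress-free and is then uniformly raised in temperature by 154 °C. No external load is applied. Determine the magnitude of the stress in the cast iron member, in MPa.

σ ≈ 58.5 MPa (tensile)

Equilibrium of a rigid end plate with no external load gives equal and opposite internal forces ±P in the two members. Since α_{magnesium alloy} > α_{cast iron}, heating drives the magnesium alloy into compression and the cast iron into tension.
Equating the net (thermal + elastic) strains gives |α₁ − α₂|·ΔT = P·[1/(A₁E₁) + 1/(A₂E₂)].
|α₁ − α₂|·ΔT = 15.7×10⁻⁶ × 154 = 0.002418.
1/(A₁E₁) + 1/(A₂E₂) = 1/(1325×105×10³) + 1/(925×45×10³) = 3.121×10⁻⁸ N⁻¹.
So P = 0.002418 / 3.121×10⁻⁸ = 77.46 kN.
σ_{cast iron} = P/A₁ = 77460/1325 = 58.46 MPa, tensile.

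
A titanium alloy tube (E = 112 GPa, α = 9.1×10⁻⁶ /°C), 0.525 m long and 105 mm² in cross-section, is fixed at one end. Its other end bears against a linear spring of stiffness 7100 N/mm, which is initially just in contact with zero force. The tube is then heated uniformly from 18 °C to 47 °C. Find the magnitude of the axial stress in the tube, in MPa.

Free thermal expansion: δ_free = αΔT L = 9.1×10⁻⁶ × 29 × 525 = 0.1385 mm.
With a force P in the spring, the elastic change of the tube is PL/(AE) and that of the spring is P/k; compatibility requires their sum to equal δ_free.
So P = δ_free / [L/(AE) + 1/k] = 0.1385 / [ 525/(105×112×10³) + 1/(7100) ].
P = 0.1385 / 0.0001855 = 746.9 N.
σ = P/A = 746.9/105 = 7.114 MPa.

σ ≈ 7.11 MPa (compressive)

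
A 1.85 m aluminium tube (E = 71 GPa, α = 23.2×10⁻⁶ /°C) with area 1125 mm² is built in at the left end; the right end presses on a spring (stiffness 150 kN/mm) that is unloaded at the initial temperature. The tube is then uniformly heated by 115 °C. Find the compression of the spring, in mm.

Free thermal expansion: δ_free = αΔT L = 23.2×10⁻⁶ × 115 × 1850 = 4.936 mm.
With a force P in the spring, the elastic change of the tube is PL/(AE) and that of the spring is P/k; compatibility requires their sum to equal δ_free.
So P = δ_free / [L/(AE) + 1/k] = 4.936 / [ 1850/(1125×71×10³) + 1/(150×10³) ].
P = 4.936 / 2.983×10⁻⁵ = 165500 N.
Spring compression = P/k = 165500/(150×10³) = 1.103 mm.

δ ≈ 1.1 mm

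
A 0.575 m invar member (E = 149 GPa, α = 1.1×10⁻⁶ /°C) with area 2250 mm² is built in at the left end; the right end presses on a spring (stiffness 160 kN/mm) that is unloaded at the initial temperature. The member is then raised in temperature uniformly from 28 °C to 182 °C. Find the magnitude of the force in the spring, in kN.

If the spring were absent the member would lengthen by αΔT L = 1.1×10⁻⁶ × 154 × 575 = 0.09741 mm.
Let P be the compressive force at the spring. The member shortens elastically by PL/(AE) and the spring compresses by P/k; together these equal δ_free.
So P = δ_free / [L/(AE) + 1/k] = 0.09741 / [ 575/(2250×149×10³) + 1/(160×10³) ].
P = 0.09741 / 7.965×10⁻⁶ = 12230 N.

P ≈ 12.2 kN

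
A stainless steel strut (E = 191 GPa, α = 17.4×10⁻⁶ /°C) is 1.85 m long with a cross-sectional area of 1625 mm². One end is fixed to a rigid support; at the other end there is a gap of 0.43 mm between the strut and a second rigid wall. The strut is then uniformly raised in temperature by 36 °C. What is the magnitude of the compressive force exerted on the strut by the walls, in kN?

If the wall were absent the strut would grow by αΔT L = 17.4×10⁻⁶ × 36 × 1850 = 1.159 mm.
After closing the 0.43 mm clearance, 1.159 − 0.43 = 0.7288 mm of expansion remains to be suppressed by the wall.
That suppressed elongation corresponds to σ = E·Δ/L = 191×10³ × 0.7288/1850 = 75.25 MPa.
P = σA = 75.25 × 1625 = 122.3 kN.

P ≈ 122 kN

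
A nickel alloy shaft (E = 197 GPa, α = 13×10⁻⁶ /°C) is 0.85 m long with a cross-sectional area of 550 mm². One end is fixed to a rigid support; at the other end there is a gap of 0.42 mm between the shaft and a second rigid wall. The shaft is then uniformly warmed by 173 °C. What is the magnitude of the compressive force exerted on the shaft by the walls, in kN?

P ≈ 190 kN

Free thermal elongation = αΔT L = 13×10⁻⁶ × 173 × 850 = 1.912 mm.
This exceeds the 0.42 mm gap, so the wall pushes back. The portion of expansion that must be recovered elastically is δ_free − gap = 1.912 − 0.42 = 1.492 mm.
So σ = E(δ_free − g)/L = 197×10³ × 1.492/850 = 345.7 MPa.
Force on the wall = σA = 345.7 × 550 mm² = 190.1 kN.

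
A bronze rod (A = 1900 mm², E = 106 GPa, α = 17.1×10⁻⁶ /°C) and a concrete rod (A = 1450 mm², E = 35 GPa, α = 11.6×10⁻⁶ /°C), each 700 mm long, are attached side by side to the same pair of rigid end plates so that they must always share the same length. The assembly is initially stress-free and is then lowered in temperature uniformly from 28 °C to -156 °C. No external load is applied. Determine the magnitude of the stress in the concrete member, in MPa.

σ ≈ 28.3 MPa (compressive)

Equilibrium of a rigid end plate with no external load gives equal and opposite internal forces ±P in the two members. Since α_{bronze} > α_{concrete}, cooling drives the bronze into tension and the concrete into compression.
Equating the net (thermal + elastic) strains gives |α₁ − α₂|·ΔT = P·[1/(A₁E₁) + 1/(A₂E₂)].
|α₁ − α₂|·ΔT = 5.5×10⁻⁶ × 184 = 0.001012.
1/(A₁E₁) + 1/(A₂E₂) = 1/(1900×106×10³) + 1/(1450×35×10³) = 2.467×10⁻⁸ N⁻¹.
P = 0.001012 / 2.467×10⁻⁸ = 41020 N = 41.02 kN.
σ_{concrete} = P/A₂ = 41020/1450 = 28.29 MPa, compressive.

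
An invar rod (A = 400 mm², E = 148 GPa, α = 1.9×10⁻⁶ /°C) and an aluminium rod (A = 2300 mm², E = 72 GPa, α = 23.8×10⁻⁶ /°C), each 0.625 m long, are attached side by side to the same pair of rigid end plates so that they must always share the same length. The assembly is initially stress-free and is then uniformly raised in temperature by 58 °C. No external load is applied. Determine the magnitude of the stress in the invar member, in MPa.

Equilibrium of a rigid end plate with no external load gives equal and opposite internal forces ±P in the two members. Since α_{aluminium} > α_{invar}, heating drives the aluminium into compression and the invar into tension.
Compatibility of the two members (thermal + elastic change equal): (α₁ − α₂)ΔT = P·[1/(A₁E₁) + 1/(A₂E₂)].
|α₁ − α₂|·ΔT = 21.9×10⁻⁶ × 58 = 0.00127.
1/(A₁E₁) + 1/(A₂E₂) = 1/(400×148×10³) + 1/(2300×72×10³) = 2.293×10⁻⁸ N⁻¹.
So P = 0.00127 / 2.293×10⁻⁸ = 55.39 kN.
σ_{invar} = P/A₁ = 55390/400 = 138.5 MPa, tensile.

σ ≈ 138 MPa (tensile)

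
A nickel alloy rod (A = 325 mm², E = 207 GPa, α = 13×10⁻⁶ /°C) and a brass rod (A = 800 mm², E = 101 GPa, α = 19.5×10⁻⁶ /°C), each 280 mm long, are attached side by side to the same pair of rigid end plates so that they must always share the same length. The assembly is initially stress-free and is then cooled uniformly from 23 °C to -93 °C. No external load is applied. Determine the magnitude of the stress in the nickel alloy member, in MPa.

Both members must finish at the same length. With the larger α, the brass tends to over-contract; the plates restrain it, putting the brass in tension and the nickel alloy in compression. With no external load the two internal forces are equal and opposite, magnitude P.
Setting the final lengths equal and cancelling L: (α₁ − α₂)ΔT = P/(A₁E₁) + P/(A₂E₂).
|α₁ − α₂|·ΔT = 6.5×10⁻⁶ × 116 = 0.000754.
1/(A₁E₁) + 1/(A₂E₂) = 1/(325×207×10³) + 1/(800×101×10³) = 2.724×10⁻⁸ N⁻¹.
So P = 0.000754 / 2.724×10⁻⁸ = 27.68 kN.
σ_{nickel alloy} = P/A₁ = 27680/325 = 85.17 MPa, compressive.

σ ≈ 85.2 MPa (compressive)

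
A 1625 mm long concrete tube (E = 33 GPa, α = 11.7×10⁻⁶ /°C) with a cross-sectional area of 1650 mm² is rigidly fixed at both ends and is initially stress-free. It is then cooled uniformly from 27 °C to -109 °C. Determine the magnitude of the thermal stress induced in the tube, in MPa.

σ ≈ 52.5 MPa (tensile)

With length fixed, the mechanical strain must cancel the thermal strain αΔT = 11.7×10⁻⁶ × 136 = 1591.2×10⁻⁶.
σ = EαΔT = 33×10³ × 11.7×10⁻⁶ × 136 = 52.51 MPa (tensile; the tube is trying to contract).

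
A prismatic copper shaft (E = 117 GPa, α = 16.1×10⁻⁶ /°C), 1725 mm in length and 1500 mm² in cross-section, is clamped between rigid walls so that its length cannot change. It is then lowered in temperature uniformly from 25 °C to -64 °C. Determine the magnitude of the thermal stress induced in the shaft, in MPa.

Because both ends are immovable the net strain is zero, and the suppressed thermal strain is αΔT = 16.1×10⁻⁶ × 89 = 1432.9×10⁻⁶.
Hence σ = E·αΔT = 117×10³ × 1432.9×10⁻⁶ = 167.6 MPa, tensile.

σ ≈ 168 MPa (tensile)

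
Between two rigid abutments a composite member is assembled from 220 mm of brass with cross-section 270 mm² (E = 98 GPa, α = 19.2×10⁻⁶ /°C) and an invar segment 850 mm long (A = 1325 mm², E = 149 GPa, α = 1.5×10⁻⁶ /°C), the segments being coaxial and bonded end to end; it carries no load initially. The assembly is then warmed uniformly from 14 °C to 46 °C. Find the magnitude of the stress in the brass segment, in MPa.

σ ≈ 51.6 MPa (compressive)

With the walls removed the bar would change length by δ_free = Σ αᵢΔT Lᵢ = 19.2×10⁻⁶×32×220 + 1.5×10⁻⁶×32×850 = 0.176 mm.
The walls prevent any net length change, so an axial force P (same in every segment) develops. Compatibility: P · Σ Lᵢ/(AᵢEᵢ) = δ_free.
Σ Lᵢ/(AᵢEᵢ) = 220/(270×98×10³) + 850/(1325×149×10³) = 1.262×10⁻⁵ mm/N.
P = 0.176 / 1.262×10⁻⁵ = 13940 N = 13.94 kN, compressive.
σ_{brass} = P / A = 13940 / 270 = 51.64 MPa.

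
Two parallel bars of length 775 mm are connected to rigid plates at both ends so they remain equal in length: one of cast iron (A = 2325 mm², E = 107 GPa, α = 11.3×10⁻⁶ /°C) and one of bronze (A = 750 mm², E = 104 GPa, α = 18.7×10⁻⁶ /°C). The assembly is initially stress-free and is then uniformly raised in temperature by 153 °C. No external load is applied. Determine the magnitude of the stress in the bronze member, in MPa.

Both members must finish at the same length. With the larger α, the bronze tends to over-expand; the plates restrain it, putting the bronze in compression and the cast iron in tension. With no external load the two internal forces are equal and opposite, magnitude P.
Setting the final lengths equal and cancelling L: (α₁ − α₂)ΔT = P/(A₁E₁) + P/(A₂E₂).
|α₁ − α₂|·ΔT = 7.4×10⁻⁶ × 153 = 0.001132.
1/(A₁E₁) + 1/(A₂E₂) = 1/(2325×107×10³) + 1/(750×104×10³) = 1.684×10⁻⁸ N⁻¹.
So P = 0.001132 / 1.684×10⁻⁸ = 67.23 kN.
σ_{bronze} = P/A₂ = 67230/750 = 89.64 MPa, compressive.

σ ≈ 89.6 MPa (compressive)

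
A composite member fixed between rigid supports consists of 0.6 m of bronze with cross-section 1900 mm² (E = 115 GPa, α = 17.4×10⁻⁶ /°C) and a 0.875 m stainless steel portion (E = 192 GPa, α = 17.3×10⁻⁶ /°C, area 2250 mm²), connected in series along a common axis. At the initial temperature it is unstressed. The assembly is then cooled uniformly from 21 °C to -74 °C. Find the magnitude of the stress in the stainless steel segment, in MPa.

σ ≈ 226 MPa (tensile)

Free thermal contraction of the whole bar: Σ αᵢΔT Lᵢ = 17.4×10⁻⁶×95×600 + 17.3×10⁻⁶×95×875 = 2.43 mm.
The rigid supports impose zero overall length change; the single axial force P common to all segments must satisfy P Σ Lᵢ/(AᵢEᵢ) = δ_free.
The series flexibility is Σ Lᵢ/(AᵢEᵢ) = 600/(1900×115×10³) + 875/(2250×192×10³) = 4.771×10⁻⁶ mm/N.
So P = 2.43 / 4.771×10⁻⁶ = 509.2 kN, tensile.
σ_{stainless steel} = P / A = 509200 / 2250 = 226.3 MPa.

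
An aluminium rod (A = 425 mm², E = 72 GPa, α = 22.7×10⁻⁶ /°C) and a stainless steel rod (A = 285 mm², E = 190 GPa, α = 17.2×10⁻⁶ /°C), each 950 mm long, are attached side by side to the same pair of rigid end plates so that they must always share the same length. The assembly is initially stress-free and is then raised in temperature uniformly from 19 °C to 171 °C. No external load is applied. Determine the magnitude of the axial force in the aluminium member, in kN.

P ≈ 16.3 kN (compressive in the aluminium)

The aluminium has the larger α, so on heating it would change length more than the stainless steel if both were free. The rigid plates force a common final length, so the aluminium is put into compression and the stainless steel into tension, with equal and opposite forces P (no external load).
Setting the final lengths equal and cancelling L: (α₁ − α₂)ΔT = P/(A₁E₁) + P/(A₂E₂).
|α₁ − α₂|·ΔT = 5.5×10⁻⁶ × 152 = 0.000836.
1/(A₁E₁) + 1/(A₂E₂) = 1/(425×72×10³) + 1/(285×190×10³) = 5.115×10⁻⁸ N⁻¹.
So P = 0.000836 / 5.115×10⁻⁸ = 16.35 kN.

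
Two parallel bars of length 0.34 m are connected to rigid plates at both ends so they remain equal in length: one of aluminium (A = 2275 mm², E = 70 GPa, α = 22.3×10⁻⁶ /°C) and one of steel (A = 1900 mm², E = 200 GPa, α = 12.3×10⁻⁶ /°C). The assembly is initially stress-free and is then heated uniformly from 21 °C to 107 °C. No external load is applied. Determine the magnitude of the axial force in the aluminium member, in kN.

The aluminium has the larger α, so on heating it would change length more than the steel if both were free. The rigid plates force a common final length, so the aluminium is put into compression and the steel into tension, with equal and opposite forces P (no external load).
Compatibility of the two members (thermal + elastic change equal): (α₁ − α₂)ΔT = P·[1/(A₁E₁) + 1/(A₂E₂)].
|α₁ − α₂|·ΔT = 10×10⁻⁶ × 86 = 0.00086.
1/(A₁E₁) + 1/(A₂E₂) = 1/(2275×70×10³) + 1/(1900×200×10³) = 8.911×10⁻⁹ N⁻¹.
So P = 0.00086 / 8.911×10⁻⁹ = 96.51 kN.

P ≈ 96.5 kN (compressive in the aluminium)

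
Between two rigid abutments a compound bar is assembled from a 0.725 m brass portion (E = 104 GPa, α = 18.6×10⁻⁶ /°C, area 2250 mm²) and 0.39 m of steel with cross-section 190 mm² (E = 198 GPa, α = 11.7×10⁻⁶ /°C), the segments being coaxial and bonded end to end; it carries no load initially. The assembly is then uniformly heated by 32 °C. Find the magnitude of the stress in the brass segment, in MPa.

If the supports were absent, the total length change would be Σ αᵢΔT Lᵢ = 18.6×10⁻⁶×32×725 + 11.7×10⁻⁶×32×390 = 0.5775 mm.
The rigid supports impose zero overall length change; the single axial force P common to all segments must satisfy P Σ Lᵢ/(AᵢEᵢ) = δ_free.
Σ Lᵢ/(AᵢEᵢ) = 725/(2250×104×10³) + 390/(190×198×10³) = 1.347×10⁻⁵ mm/N.
So P = 0.5775 / 1.347×10⁻⁵ = 42.89 kN, compressive.
σ_{brass} = P / A = 42890 / 2250 = 19.06 MPa.

σ ≈ 19.1 MPa (compressive)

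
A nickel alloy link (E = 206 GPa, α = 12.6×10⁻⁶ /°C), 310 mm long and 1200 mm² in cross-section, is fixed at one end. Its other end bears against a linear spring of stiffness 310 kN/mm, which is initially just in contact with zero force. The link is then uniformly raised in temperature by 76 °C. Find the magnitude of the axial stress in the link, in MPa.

σ ≈ 55.2 MPa (compressive)

Free thermal expansion: δ_free = αΔT L = 12.6×10⁻⁶ × 76 × 310 = 0.2969 mm.
With a force P in the spring, the elastic change of the link is PL/(AE) and that of the spring is P/k; compatibility requires their sum to equal δ_free.
P [ L/(AE) + 1/k ] = δ_free → P [ 310/(1200×206×10³) + 1/(310×10³) ] = 0.2969.
P = 0.2969 / 4.48×10⁻⁶ = 66260 N.
σ = P/A = 66260/1200 = 55.22 MPa.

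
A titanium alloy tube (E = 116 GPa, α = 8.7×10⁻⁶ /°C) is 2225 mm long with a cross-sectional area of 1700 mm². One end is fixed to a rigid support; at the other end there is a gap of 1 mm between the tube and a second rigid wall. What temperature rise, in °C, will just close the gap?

ΔT ≈ 51.7 °C

The gap closes when αΔT L = 1 mm, since the tube is still unstressed at that instant.
So ΔT = g/(αL) = 1/(8.7×10⁻⁶ × 2225) = 51.66 °C.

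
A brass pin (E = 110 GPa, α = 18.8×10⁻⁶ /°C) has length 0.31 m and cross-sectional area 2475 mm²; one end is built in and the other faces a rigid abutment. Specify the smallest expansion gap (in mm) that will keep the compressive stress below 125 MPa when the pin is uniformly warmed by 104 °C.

g ≈ 0.254 mm

With no wall the pin would lengthen by αΔT L = 18.8×10⁻⁶ × 104 × 310 = 0.6061 mm.
At the allowable stress the elastic shortening the wall may impose is σL/E = 125 × 310 / (110×10³) = 0.3523 mm.
The gap must absorb the remainder: g_min = 0.6061 − 0.3523 = 0.2538 mm.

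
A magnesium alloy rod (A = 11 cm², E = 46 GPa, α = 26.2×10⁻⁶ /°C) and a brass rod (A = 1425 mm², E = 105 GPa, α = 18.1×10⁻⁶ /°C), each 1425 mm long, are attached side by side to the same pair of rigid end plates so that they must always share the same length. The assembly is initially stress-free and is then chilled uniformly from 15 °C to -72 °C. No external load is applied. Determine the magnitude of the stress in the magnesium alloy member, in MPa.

σ ≈ 24.2 MPa (tensile)

The magnesium alloy has the larger α, so on cooling it would change length more than the brass if both were free. The rigid plates force a common final length, so the magnesium alloy is put into tension and the brass into compression, with equal and opposite forces P (no external load).
Equating the net (thermal + elastic) strains gives |α₁ − α₂|·ΔT = P·[1/(A₁E₁) + 1/(A₂E₂)].
|α₁ − α₂|·ΔT = 8.1×10⁻⁶ × 87 = 0.0007047.
1/(A₁E₁) + 1/(A₂E₂) = 1/(1100×46×10³) + 1/(1425×105×10³) = 2.645×10⁻⁸ N⁻¹.
P = 0.0007047 / 2.645×10⁻⁸ = 26650 N = 26.65 kN.
σ_{magnesium alloy} = P/A₁ = 26650/1100 = 24.22 MPa, tensile.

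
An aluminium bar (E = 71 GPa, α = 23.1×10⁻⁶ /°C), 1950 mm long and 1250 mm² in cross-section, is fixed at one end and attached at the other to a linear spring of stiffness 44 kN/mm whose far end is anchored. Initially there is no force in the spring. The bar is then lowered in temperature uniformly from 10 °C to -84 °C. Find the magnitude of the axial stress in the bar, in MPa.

σ ≈ 75.8 MPa (tensile)

The unrestrained thermal change is αΔT L = 23.1×10⁻⁶ × 94 × 1950 = 4.234 mm.
With a force P in the spring, the elastic change of the bar is PL/(AE) and that of the spring is P/k; compatibility requires their sum to equal δ_free.
So P = δ_free / [L/(AE) + 1/k] = 4.234 / [ 1950/(1250×71×10³) + 1/(44×10³) ].
P = 4.234 / 4.47×10⁻⁵ = 94730 N.
σ = P/A = 94730/1250 = 75.78 MPa.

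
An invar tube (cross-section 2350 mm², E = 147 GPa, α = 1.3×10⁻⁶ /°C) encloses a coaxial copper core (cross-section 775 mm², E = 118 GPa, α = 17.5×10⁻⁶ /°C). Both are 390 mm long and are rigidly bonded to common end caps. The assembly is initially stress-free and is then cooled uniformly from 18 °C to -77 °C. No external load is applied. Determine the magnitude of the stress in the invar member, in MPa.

The copper has the larger α, so on cooling it would change length more than the invar if both were free. The rigid plates force a common final length, so the copper is put into tension and the invar into compression, with equal and opposite forces P (no external load).
Equating the net (thermal + elastic) strains gives |α₁ − α₂|·ΔT = P·[1/(A₁E₁) + 1/(A₂E₂)].
|α₁ − α₂|·ΔT = 16.2×10⁻⁶ × 95 = 0.001539.
1/(A₁E₁) + 1/(A₂E₂) = 1/(2350×147×10³) + 1/(775×118×10³) = 1.383×10⁻⁸ N⁻¹.
So P = 0.001539 / 1.383×10⁻⁸ = 111.3 kN.
σ_{invar} = P/A₁ = 111300/2350 = 47.35 MPa, compressive.

σ ≈ 47.4 MPa (compressive)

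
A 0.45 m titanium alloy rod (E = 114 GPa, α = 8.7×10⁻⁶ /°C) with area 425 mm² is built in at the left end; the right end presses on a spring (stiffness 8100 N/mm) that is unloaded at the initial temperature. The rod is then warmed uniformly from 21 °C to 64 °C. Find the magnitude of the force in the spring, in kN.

P ≈ 1.27 kN

Free thermal expansion: δ_free = αΔT L = 8.7×10⁻⁶ × 43 × 450 = 0.1683 mm.
Let P be the compressive force at the spring. The rod shortens elastically by PL/(AE) and the spring compresses by P/k; together these equal δ_free.
So P = δ_free / [L/(AE) + 1/k] = 0.1683 / [ 450/(425×114×10³) + 1/(8100) ].
P = 0.1683 / 0.0001327 = 1268 N.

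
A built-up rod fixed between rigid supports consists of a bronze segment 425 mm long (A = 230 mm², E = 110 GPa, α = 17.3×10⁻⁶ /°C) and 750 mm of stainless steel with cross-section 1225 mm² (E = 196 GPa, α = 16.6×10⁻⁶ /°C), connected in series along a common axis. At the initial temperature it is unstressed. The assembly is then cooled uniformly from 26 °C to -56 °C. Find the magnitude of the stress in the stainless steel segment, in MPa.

σ ≈ 66.5 MPa (tensile)

If the supports were absent, the total length change would be Σ αᵢΔT Lᵢ = 17.3×10⁻⁶×82×425 + 16.6×10⁻⁶×82×750 = 1.624 mm.
The walls prevent any net length change, so an axial force P (same in every segment) develops. Compatibility: P · Σ Lᵢ/(AᵢEᵢ) = δ_free.
The series flexibility is Σ Lᵢ/(AᵢEᵢ) = 425/(230×110×10³) + 750/(1225×196×10³) = 1.992×10⁻⁵ mm/N.
Hence P = δ_free / Σ(L/AE) = 1.624/1.992×10⁻⁵ = 81.51 kN (tensile).
σ_{stainless steel} = P / A = 81510 / 1225 = 66.54 MPa.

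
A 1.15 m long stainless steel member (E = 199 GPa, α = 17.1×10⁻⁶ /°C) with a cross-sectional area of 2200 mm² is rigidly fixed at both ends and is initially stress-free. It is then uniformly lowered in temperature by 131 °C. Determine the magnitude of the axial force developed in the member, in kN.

P ≈ 981 kN (tensile)

The ends cannot move, so σ = EαΔT = 199×10³ × 17.1×10⁻⁶ × 131 = 445.8 MPa.
Then P = σA = 445.8 × 2200 mm² = 980.7 kN, tensile.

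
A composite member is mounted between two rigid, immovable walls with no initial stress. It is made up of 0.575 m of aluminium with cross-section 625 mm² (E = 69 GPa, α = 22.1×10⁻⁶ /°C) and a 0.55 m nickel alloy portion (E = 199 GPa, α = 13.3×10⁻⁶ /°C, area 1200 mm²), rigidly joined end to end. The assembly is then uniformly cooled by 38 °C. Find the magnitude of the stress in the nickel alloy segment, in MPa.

σ ≈ 40.5 MPa (tensile)

With the walls removed the bar would change length by δ_free = Σ αᵢΔT Lᵢ = 22.1×10⁻⁶×38×575 + 13.3×10⁻⁶×38×550 = 0.7609 mm.
Since the ends are fixed, an axial force P builds up, equal in every segment, with P · Σ Lᵢ/(AᵢEᵢ) = δ_free.
Σ Lᵢ/(AᵢEᵢ) = 575/(625×69×10³) + 550/(1200×199×10³) = 1.564×10⁻⁵ mm/N.
So P = 0.7609 / 1.564×10⁻⁵ = 48.66 kN, tensile.
σ_{nickel alloy} = P / A = 48660 / 1200 = 40.55 MPa.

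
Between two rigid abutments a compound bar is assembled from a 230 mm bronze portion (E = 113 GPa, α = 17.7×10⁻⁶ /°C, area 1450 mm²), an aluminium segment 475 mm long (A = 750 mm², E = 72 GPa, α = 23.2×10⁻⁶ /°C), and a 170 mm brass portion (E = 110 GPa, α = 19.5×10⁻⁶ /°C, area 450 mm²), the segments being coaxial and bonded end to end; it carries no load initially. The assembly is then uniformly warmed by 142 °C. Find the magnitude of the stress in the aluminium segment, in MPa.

If the supports were absent, the total length change would be Σ αᵢΔT Lᵢ = 17.7×10⁻⁶×142×230 + 23.2×10⁻⁶×142×475 + 19.5×10⁻⁶×142×170 = 2.614 mm.
The rigid supports impose zero overall length change; the single axial force P common to all segments must satisfy P Σ Lᵢ/(AᵢEᵢ) = δ_free.
The series flexibility is Σ Lᵢ/(AᵢEᵢ) = 230/(1450×113×10³) + 475/(750×72×10³) + 170/(450×110×10³) = 1.363×10⁻⁵ mm/N.
Hence P = δ_free / Σ(L/AE) = 2.614/1.363×10⁻⁵ = 191.7 kN (compressive).
σ_{aluminium} = P / A = 191700 / 750 = 255.6 MPa.

σ ≈ 256 MPa (compressive)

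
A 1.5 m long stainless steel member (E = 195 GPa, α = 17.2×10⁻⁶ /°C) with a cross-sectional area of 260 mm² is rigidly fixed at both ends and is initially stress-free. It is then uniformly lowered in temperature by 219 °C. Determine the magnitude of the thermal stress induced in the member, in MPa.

σ ≈ 735 MPa (tensile)

Because both ends are immovable the net strain is zero, and the suppressed thermal strain is αΔT = 17.2×10⁻⁶ × 219 = 3766.8×10⁻⁶.
Hence σ = E·αΔT = 195×10³ × 3766.8×10⁻⁶ = 734.5 MPa, tensile.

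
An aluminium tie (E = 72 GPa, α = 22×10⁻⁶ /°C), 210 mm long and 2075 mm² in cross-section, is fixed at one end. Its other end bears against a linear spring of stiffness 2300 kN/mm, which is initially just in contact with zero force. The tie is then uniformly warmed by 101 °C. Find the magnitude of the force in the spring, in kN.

P ≈ 254 kN

If the spring were absent the tie would lengthen by αΔT L = 22×10⁻⁶ × 101 × 210 = 0.4666 mm.
With a force P in the spring, the elastic change of the tie is PL/(AE) and that of the spring is P/k; compatibility requires their sum to equal δ_free.
So P = δ_free / [L/(AE) + 1/k] = 0.4666 / [ 210/(2075×72×10³) + 1/(2300×10³) ].
P = 0.4666 / 1.84×10⁻⁶ = 253500 N.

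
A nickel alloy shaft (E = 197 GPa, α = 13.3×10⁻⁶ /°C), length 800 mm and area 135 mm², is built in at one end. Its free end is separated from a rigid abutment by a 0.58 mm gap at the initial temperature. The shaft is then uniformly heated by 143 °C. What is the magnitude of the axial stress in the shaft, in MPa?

σ ≈ 232 MPa (compressive)

Free thermal elongation = αΔT L = 13.3×10⁻⁶ × 143 × 800 = 1.522 mm.
After closing the 0.58 mm clearance, 1.522 − 0.58 = 0.9415 mm of expansion remains to be suppressed by the wall.
That suppressed elongation corresponds to σ = E·Δ/L = 197×10³ × 0.9415/800 = 231.8 MPa.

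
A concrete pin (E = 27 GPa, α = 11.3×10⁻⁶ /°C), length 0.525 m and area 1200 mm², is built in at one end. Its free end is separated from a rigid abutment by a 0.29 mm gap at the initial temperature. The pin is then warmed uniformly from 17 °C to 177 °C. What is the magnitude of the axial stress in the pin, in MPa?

If the wall were absent the pin would grow by αΔT L = 11.3×10⁻⁶ × 160 × 525 = 0.9492 mm.
This exceeds the 0.29 mm gap, so the wall pushes back. The portion of expansion that must be recovered elastically is δ_free − gap = 0.9492 − 0.29 = 0.6592 mm.
That suppressed elongation corresponds to σ = E·Δ/L = 27×10³ × 0.6592/525 = 33.9 MPa.

σ ≈ 33.9 MPa (compressive)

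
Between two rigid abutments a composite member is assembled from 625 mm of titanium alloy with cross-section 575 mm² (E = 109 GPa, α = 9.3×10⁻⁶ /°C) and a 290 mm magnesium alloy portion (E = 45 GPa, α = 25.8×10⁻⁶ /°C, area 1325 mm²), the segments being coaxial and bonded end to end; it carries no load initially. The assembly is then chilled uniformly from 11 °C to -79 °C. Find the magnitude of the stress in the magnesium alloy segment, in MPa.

If the supports were absent, the total length change would be Σ αᵢΔT Lᵢ = 9.3×10⁻⁶×90×625 + 25.8×10⁻⁶×90×290 = 1.197 mm.
The walls prevent any net length change, so an axial force P (same in every segment) develops. Compatibility: P · Σ Lᵢ/(AᵢEᵢ) = δ_free.
Σ Lᵢ/(AᵢEᵢ) = 625/(575×109×10³) + 290/(1325×45×10³) = 1.484×10⁻⁵ mm/N.
So P = 1.197 / 1.484×10⁻⁵ = 80.65 kN, tensile.
σ_{magnesium alloy} = P / A = 80650 / 1325 = 60.87 MPa.

σ ≈ 60.9 MPa (tensile)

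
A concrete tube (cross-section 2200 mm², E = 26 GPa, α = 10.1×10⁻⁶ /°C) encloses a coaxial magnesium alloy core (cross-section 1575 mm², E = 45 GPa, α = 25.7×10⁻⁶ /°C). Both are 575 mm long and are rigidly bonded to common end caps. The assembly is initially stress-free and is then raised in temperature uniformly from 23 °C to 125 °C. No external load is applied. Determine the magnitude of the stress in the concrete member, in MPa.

σ ≈ 22.9 MPa (tensile)

Equilibrium of a rigid end plate with no external load gives equal and opposite internal forces ±P in the two members. Since α_{magnesium alloy} > α_{concrete}, heating drives the magnesium alloy into compression and the concrete into tension.
Setting the final lengths equal and cancelling L: (α₁ − α₂)ΔT = P/(A₁E₁) + P/(A₂E₂).
|α₁ − α₂|·ΔT = 15.6×10⁻⁶ × 102 = 0.001591.
1/(A₁E₁) + 1/(A₂E₂) = 1/(2200×26×10³) + 1/(1575×45×10³) = 3.159×10⁻⁸ N⁻¹.
P = 0.001591 / 3.159×10⁻⁸ = 50370 N = 50.37 kN.
σ_{concrete} = P/A₁ = 50370/2200 = 22.89 MPa, tensile.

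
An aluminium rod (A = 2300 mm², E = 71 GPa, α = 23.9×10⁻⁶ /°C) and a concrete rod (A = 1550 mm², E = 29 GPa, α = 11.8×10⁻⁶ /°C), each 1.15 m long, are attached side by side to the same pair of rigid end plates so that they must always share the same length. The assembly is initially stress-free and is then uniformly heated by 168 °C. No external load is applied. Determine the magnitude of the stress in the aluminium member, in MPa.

Equilibrium of a rigid end plate with no external load gives equal and opposite internal forces ±P in the two members. Since α_{aluminium} > α_{concrete}, heating drives the aluminium into compression and the concrete into tension.
Compatibility of the two members (thermal + elastic change equal): (α₁ − α₂)ΔT = P·[1/(A₁E₁) + 1/(A₂E₂)].
|α₁ − α₂|·ΔT = 12.1×10⁻⁶ × 168 = 0.002033.
1/(A₁E₁) + 1/(A₂E₂) = 1/(2300×71×10³) + 1/(1550×29×10³) = 2.837×10⁻⁸ N⁻¹.
P = 0.002033 / 2.837×10⁻⁸ = 71650 N = 71.65 kN.
σ_{aluminium} = P/A₁ = 71650/2300 = 31.15 MPa, compressive.

σ ≈ 31.2 MPa (compressive)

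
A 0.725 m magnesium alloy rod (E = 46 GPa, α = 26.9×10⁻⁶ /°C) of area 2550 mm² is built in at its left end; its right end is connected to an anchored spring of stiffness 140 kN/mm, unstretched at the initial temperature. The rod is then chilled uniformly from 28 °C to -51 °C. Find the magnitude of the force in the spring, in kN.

P ≈ 116 kN

The unrestrained thermal change is αΔT L = 26.9×10⁻⁶ × 79 × 725 = 1.541 mm.
Let P be the tensile force in the spring. The rod extends elastically by PL/(AE) and the spring stretches by P/k; together these equal δ_free.
P [ L/(AE) + 1/k ] = δ_free → P [ 725/(2550×46×10³) + 1/(140×10³) ] = 1.541.
P = 1.541 / 1.332×10⁻⁵ = 115600 N.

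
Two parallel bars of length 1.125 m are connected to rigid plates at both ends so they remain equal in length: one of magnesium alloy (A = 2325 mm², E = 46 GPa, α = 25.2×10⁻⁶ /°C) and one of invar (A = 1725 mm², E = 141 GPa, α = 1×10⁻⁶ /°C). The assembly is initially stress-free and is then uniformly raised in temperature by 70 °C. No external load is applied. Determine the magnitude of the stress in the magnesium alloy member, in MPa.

σ ≈ 54.1 MPa (compressive)

The magnesium alloy has the larger α, so on heating it would change length more than the invar if both were free. The rigid plates force a common final length, so the magnesium alloy is put into compression and the invar into tension, with equal and opposite forces P (no external load).
Compatibility of the two members (thermal + elastic change equal): (α₁ − α₂)ΔT = P·[1/(A₁E₁) + 1/(A₂E₂)].
|α₁ − α₂|·ΔT = 24.2×10⁻⁶ × 70 = 0.001694.
1/(A₁E₁) + 1/(A₂E₂) = 1/(2325×46×10³) + 1/(1725×141×10³) = 1.346×10⁻⁸ N⁻¹.
So P = 0.001694 / 1.346×10⁻⁸ = 125.8 kN.
σ_{magnesium alloy} = P/A₁ = 125800/2325 = 54.12 MPa, compressive.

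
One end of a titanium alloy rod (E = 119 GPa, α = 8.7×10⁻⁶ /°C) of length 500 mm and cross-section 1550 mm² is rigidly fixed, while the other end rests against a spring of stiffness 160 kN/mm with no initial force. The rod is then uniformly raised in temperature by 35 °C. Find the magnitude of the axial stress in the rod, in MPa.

If the spring were absent the rod would lengthen by αΔT L = 8.7×10⁻⁶ × 35 × 500 = 0.1522 mm.
With a force P in the spring, the elastic change of the rod is PL/(AE) and that of the spring is P/k; compatibility requires their sum to equal δ_free.
So P = δ_free / [L/(AE) + 1/k] = 0.1522 / [ 500/(1550×119×10³) + 1/(160×10³) ].
P = 0.1522 / 8.961×10⁻⁶ = 16990 N.
σ = P/A = 16990/1550 = 10.96 MPa.

σ ≈ 11 MPa (compressive)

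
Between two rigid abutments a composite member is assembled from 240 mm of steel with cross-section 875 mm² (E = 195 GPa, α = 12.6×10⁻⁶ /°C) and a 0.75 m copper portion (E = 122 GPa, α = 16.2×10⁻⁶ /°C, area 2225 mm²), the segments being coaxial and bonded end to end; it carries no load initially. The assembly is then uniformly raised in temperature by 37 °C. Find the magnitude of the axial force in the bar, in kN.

If the supports were absent, the total length change would be Σ αᵢΔT Lᵢ = 12.6×10⁻⁶×37×240 + 16.2×10⁻⁶×37×750 = 0.5614 mm.
The walls prevent any net length change, so an axial force P (same in every segment) develops. Compatibility: P · Σ Lᵢ/(AᵢEᵢ) = δ_free.
The series flexibility is Σ Lᵢ/(AᵢEᵢ) = 240/(875×195×10³) + 750/(2225×122×10³) = 4.17×10⁻⁶ mm/N.
So P = 0.5614 / 4.17×10⁻⁶ = 134.7 kN, compressive.

P ≈ 135 kN (compressive)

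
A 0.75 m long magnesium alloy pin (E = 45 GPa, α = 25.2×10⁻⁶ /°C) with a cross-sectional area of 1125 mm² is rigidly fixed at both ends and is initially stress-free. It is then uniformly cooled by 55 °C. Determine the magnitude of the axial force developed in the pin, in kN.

With zero net strain, σ = E·αΔT = 45 GPa × 25.2×10⁻⁶ × 55 = 62.37 MPa.
Then P = σA = 62.37 × 1125 mm² = 70.17 kN, tensile.

P ≈ 70.2 kN (tensile)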